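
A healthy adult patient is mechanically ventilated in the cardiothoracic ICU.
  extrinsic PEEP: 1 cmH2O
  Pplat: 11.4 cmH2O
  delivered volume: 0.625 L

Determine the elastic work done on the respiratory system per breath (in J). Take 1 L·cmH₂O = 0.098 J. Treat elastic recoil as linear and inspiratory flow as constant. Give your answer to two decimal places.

0.32

Elastic work ≈ ½ × (Pplat − PEEP) × Vt = 0.5 × (11.4 − 1) × 0.625 L = 0.5 × 10.4 × 0.625 = 3.25 L·cmH2O.
× 0.098 J/(L·cmH2O) → 0.3185 J.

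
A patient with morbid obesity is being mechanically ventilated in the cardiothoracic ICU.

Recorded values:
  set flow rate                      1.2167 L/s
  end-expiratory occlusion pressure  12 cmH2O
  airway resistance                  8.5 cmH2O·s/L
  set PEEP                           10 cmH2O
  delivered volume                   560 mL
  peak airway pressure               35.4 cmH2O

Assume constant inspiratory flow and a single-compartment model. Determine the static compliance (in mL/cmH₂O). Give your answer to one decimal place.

42.9

Total PEEP = 12 cmH2O (set 10 + intrinsic 2); this is the baseline alveolar pressure.
Equation of motion (constant flow): PIP = Vt/C + R·V̇ + PEEP.
Vt/C = PIP − R·V̇ − PEEP = 35.4 − 8.5×1.2167 − 12 = 35.4 − 10.342 − 12 = 13.058 cmH2O.
C = Vt / 13.058 = 560 / 13.058 = 42.886 mL/cmH2O.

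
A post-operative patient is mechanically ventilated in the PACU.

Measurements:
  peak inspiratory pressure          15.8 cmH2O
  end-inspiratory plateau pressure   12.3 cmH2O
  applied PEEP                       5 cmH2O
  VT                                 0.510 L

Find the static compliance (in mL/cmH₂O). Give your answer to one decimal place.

69.9

Cstat = Vt / (Pplat − PEEP) = 510 / (12.3 − 5) = 510 / 7.3 = 69.863 mL/cmH2O.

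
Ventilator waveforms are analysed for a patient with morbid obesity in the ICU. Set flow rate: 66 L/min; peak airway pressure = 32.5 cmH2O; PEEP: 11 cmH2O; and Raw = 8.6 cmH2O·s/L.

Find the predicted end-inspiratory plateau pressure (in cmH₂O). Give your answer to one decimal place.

Flow: 66 L/min ÷ 60 = 1.1 L/s.
Pplat = PIP − Raw × flow = 32.5 − 8.6 × 1.1 = 32.5 − 9.46 = 23.04 cmH2O.

23.0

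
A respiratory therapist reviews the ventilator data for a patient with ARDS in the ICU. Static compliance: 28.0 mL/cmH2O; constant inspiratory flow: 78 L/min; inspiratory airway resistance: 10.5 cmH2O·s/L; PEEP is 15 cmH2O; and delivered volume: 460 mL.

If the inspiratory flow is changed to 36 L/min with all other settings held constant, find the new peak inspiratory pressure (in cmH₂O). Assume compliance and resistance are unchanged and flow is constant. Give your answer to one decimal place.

37.7

Flow: 78 L/min ÷ 60 = 1.3 L/s.
New flow: 36 L/min ÷ 60 = 0.6 L/s.
PIP = Vt/C + R·V̇ + PEEP (constant-flow equation of motion).
Only the resistive term changes: ΔPIP = R × ΔV̇ = 10.5 × (0.6 − 1.3) = 10.5 × -0.7 = -7.35 cmH2O.
Original PIP = 460/28.0 + 10.5×1.3 + 15 = 45.079 cmH2O; new PIP = 45.079 + (-7.35) = 37.729 cmH2O.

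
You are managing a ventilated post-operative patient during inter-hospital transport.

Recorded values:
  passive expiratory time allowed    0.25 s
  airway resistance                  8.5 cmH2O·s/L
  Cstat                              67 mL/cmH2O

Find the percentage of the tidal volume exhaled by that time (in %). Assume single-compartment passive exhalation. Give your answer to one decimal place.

τ = R × C = 8.5 × 67 mL/cmH2O = 8.5 × 0.067 L/cmH2O = 0.5695 s.
Passive exhalation: V(t)/V₀ = e^(−t/τ) = e^(−0.25/0.5695) = 0.6447.
Fraction exhaled = 1 − 0.6447 = 0.3553 → 35.53%.

35.5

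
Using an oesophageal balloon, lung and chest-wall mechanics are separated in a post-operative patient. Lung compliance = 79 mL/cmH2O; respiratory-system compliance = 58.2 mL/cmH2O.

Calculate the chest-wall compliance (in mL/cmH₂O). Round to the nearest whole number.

221

1/Ccw = 1/Crs − 1/CL.
1/Ccw = 1/58.2 − 1/79 = 0.004524.
Ccw = 221.04 mL/cmH2O.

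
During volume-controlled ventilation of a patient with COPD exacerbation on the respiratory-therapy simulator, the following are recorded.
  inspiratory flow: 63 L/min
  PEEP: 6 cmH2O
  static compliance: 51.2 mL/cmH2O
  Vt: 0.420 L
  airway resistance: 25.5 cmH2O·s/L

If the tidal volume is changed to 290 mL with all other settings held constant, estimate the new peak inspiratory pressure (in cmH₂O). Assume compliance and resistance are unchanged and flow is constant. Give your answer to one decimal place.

38.4

Flow: 63 L/min ÷ 60 = 1.05 L/s.
PIP = Vt/C + R·V̇ + PEEP (constant-flow equation of motion).
Only the elastic term changes: ΔPIP = ΔVt / C = (290 − 420) / 51.2 = -2.539 cmH2O.
Original PIP = 420/51.2 + 25.5×1.05 + 6 = 40.978 cmH2O; new PIP = 40.978 + (-2.539) = 38.439 cmH2O.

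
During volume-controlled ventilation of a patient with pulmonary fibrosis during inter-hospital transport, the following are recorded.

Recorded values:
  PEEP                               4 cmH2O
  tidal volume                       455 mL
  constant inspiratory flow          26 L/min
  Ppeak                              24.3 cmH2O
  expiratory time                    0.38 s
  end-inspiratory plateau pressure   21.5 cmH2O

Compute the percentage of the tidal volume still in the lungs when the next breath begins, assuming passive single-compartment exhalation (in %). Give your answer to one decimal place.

10.4

Flow: 26 L/min ÷ 60 = 0.4333 L/s.
R = (PIP − Pplat)/V̇ = (24.3 − 21.5) / 0.4333 = 2.8/0.4333 = 6.462 cmH2O·s/L.
C = Vt/(Pplat − PEEP) = 455.0 / (21.5 − 4) = 455.0/17.5 = 26.0 mL/cmH2O.
τ = R × C = 6.462 × 0.026 L/cmH2O = 0.168 s.
Fraction remaining at end-expiration = e^(−Te/τ) = e^(−0.38/0.168) = 0.1042 → 10.42%.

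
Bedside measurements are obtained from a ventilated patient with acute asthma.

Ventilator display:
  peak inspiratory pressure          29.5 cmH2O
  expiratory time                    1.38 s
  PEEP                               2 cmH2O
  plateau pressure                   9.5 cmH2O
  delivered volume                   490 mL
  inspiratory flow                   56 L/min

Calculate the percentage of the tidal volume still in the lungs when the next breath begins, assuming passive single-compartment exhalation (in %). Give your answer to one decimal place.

37.3

Flow: 56 L/min ÷ 60 = 0.9333 L/s.
R = (PIP − Pplat)/V̇ = (29.5 − 9.5) / 0.9333 = 20.0/0.9333 = 21.429 cmH2O·s/L.
C = Vt/(Pplat − PEEP) = 490.0 / (9.5 − 2) = 490.0/7.5 = 65.333 mL/cmH2O.
τ = R × C = 21.429 × 0.06533 L/cmH2O = 1.4 s.
Fraction remaining at end-expiration = e^(−Te/τ) = e^(−1.38/1.4) = 0.3732 → 37.32%.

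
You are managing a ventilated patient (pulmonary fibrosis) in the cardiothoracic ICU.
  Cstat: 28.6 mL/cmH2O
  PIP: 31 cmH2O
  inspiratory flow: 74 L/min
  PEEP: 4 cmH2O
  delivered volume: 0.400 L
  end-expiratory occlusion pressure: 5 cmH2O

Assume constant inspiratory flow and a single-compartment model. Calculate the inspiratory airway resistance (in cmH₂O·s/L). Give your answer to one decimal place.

Flow: 74 L/min ÷ 60 = 1.2333 L/s.
Total PEEP = 5 cmH2O (set 4 + intrinsic 1); this is the baseline alveolar pressure.
Equation of motion (constant flow): PIP = Vt/C + R·V̇ + PEEP.
R·V̇ = PIP − Vt/C − PEEP = 31 − 400/28.6 − 5 = 31 − 13.986 − 5 = 12.014 cmH2O.
R = 12.014 / 1.2333 = 9.741 cmH2O·s/L.

9.7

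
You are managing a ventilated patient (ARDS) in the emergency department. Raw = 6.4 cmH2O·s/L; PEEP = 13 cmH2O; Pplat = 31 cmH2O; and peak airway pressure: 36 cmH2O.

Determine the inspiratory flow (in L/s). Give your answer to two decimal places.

0.78

flow = (PIP − Pplat) / Raw = 5.0 / 6.4 = 0.7813 L/s.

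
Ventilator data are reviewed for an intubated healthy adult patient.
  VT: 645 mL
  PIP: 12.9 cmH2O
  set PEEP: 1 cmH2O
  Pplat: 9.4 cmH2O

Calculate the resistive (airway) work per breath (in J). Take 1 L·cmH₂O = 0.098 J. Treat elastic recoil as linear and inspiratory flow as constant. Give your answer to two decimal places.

With constant inspiratory flow the resistive pressure is constant at PIP − Pplat = 12.9 − 9.4 = 3.5 cmH2O, so resistive work = 3.5 × 0.645 = 2.258 L·cmH2O.
× 0.098 J/(L·cmH2O) → 0.2213 J.

0.22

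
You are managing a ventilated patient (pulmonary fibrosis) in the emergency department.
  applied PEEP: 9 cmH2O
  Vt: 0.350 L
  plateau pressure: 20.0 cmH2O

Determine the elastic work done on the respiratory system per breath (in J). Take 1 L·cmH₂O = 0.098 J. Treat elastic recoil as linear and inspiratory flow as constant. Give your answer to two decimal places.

0.19

Elastic work ≈ ½ × (Pplat − PEEP) × Vt = 0.5 × (20.0 − 9) × 0.350 L = 0.5 × 11.0 × 0.350 = 1.925 L·cmH2O.
× 0.098 J/(L·cmH2O) → 0.1887 J.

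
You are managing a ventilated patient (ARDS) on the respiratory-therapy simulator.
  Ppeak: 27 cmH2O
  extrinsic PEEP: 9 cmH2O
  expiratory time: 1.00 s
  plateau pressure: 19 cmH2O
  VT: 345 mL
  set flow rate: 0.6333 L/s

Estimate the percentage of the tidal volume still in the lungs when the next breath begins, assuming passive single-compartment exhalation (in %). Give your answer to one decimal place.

R = (PIP − Pplat)/V̇ = (27 − 19) / 0.6333 = 8.0/0.6333 = 12.632 cmH2O·s/L.
C = Vt/(Pplat − PEEP) = 345.0 / (19 − 9) = 345.0/10.0 = 34.5 mL/cmH2O.
τ = R × C = 12.632 × 0.0345 L/cmH2O = 0.4358 s.
Fraction remaining at end-expiration = e^(−Te/τ) = e^(−1.00/0.4358) = 0.1008 → 10.08%.

10.1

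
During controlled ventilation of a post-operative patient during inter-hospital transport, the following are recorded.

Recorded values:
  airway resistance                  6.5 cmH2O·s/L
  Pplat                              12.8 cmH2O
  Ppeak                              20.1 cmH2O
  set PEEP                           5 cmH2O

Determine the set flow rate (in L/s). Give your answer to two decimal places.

1.12

flow = (PIP − Pplat) / Raw = 7.3 / 6.5 = 1.123 L/s.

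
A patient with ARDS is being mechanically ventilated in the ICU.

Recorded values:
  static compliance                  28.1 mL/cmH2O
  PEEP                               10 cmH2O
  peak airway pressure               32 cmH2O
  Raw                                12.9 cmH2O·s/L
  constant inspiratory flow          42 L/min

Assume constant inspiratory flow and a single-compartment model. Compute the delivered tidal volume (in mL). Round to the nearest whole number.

Flow: 42 L/min ÷ 60 = 0.7 L/s.
Equation of motion (constant flow): PIP = Vt/C + R·V̇ + PEEP.
Vt/C = PIP − R·V̇ − PEEP = 32 − 9.03 − 10 = 12.97 cmH2O.
Vt = C × 12.97 = 28.1 × 12.97 = 364.46 mL.

364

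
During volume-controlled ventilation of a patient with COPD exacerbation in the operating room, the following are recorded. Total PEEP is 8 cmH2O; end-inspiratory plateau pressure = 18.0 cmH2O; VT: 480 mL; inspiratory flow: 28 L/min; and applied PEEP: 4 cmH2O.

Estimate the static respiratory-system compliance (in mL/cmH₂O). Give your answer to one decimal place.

End-expiratory occlusion gives total PEEP = 8 cmH2O (intrinsic PEEP = 8 − 4 = 4). Use total PEEP for the elastic gradient.
Cstat = Vt / (Pplat − PEEPtotal) = 480 / (18.0 − 8) = 480 / 10.0 = 48.0 mL/cmH2O.

48.0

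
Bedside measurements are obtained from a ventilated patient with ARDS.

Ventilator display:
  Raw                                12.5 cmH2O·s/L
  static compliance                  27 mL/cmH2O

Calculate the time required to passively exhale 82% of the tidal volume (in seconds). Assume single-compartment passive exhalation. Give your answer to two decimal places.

0.58

τ = R × C = 12.5 × 27 mL/cmH2O = 12.5 × 0.027 L/cmH2O = 0.3375 s.
Exhaled fraction f = 1 − e^(−t/τ) → t = −τ·ln(1 − f) = −0.3375·ln(0.18) = 0.5787 s.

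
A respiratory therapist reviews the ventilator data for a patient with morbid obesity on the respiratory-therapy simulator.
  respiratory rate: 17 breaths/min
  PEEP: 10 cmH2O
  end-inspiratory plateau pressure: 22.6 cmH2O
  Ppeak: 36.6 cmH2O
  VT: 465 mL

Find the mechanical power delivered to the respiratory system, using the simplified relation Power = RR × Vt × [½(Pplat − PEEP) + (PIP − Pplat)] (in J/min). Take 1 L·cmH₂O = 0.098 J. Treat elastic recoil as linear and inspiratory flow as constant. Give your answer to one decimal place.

15.7

Per-breath work = Vt × [½(Pplat−PEEP) + (PIP−Pplat)] = 0.465 × [0.5×12.6 + 14.0] = 0.465 × 20.3 = 9.44 L·cmH2O.
Power = 17 × 9.44 = 160.48 L·cmH2O/min.
× 0.098 J/(L·cmH2O) → 15.727 J/min.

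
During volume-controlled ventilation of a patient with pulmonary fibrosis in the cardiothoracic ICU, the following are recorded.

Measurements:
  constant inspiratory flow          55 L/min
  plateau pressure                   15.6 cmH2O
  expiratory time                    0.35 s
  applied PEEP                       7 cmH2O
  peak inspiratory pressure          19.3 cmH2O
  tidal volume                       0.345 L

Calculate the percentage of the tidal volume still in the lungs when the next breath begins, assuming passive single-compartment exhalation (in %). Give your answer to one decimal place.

Flow: 55 L/min ÷ 60 = 0.9167 L/s.
R = (PIP − Pplat)/V̇ = (19.3 − 15.6) / 0.9167 = 3.7/0.9167 = 4.036 cmH2O·s/L.
C = Vt/(Pplat − PEEP) = 345.0 / (15.6 − 7) = 345.0/8.6 = 40.116 mL/cmH2O.
τ = R × C = 4.036 × 0.04012 L/cmH2O = 0.1619 s.
Fraction remaining at end-expiration = e^(−Te/τ) = e^(−0.35/0.1619) = 0.1151 → 11.51%.

11.5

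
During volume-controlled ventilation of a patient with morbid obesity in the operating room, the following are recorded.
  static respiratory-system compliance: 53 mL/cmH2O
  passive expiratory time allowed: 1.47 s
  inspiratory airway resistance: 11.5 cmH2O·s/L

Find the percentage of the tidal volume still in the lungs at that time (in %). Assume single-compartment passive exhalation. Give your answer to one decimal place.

τ = R × C = 11.5 × 53 mL/cmH2O = 11.5 × 0.053 L/cmH2O = 0.6095 s.
Passive exhalation: V(t)/V₀ = e^(−t/τ) = e^(−1.47/0.6095) = 0.08965.
Fraction remaining = 0.08965 → 8.965%.

9.0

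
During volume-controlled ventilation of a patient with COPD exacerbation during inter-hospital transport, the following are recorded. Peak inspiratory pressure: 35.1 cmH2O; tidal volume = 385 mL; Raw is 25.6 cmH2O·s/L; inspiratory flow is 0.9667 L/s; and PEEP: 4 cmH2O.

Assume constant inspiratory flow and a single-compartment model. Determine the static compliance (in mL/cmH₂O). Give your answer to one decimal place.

60.6

Equation of motion (constant flow): PIP = Vt/C + R·V̇ + PEEP.
Vt/C = PIP − R·V̇ − PEEP = 35.1 − 25.6×0.9667 − 4 = 35.1 − 24.748 − 4 = 6.352 cmH2O.
C = Vt / 6.352 = 385 / 6.352 = 60.611 mL/cmH2O.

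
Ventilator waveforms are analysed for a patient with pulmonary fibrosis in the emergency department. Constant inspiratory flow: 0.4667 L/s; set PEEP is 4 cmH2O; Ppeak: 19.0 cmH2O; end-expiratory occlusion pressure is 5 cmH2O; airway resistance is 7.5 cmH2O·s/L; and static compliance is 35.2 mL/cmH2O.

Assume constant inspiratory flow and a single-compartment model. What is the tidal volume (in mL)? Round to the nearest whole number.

Total PEEP = 5 cmH2O (set 4 + intrinsic 1); this is the baseline alveolar pressure.
Equation of motion (constant flow): PIP = Vt/C + R·V̇ + PEEP.
Vt/C = PIP − R·V̇ − PEEP = 19.0 − 3.5 − 5 = 10.5 cmH2O.
Vt = C × 10.5 = 35.2 × 10.5 = 369.6 mL.

370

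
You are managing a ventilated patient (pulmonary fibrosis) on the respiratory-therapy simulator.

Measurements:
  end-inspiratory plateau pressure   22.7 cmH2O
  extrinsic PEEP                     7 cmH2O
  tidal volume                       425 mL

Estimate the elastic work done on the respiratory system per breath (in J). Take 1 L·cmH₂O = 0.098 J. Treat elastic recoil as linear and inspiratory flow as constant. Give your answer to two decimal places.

Elastic work ≈ ½ × (Pplat − PEEP) × Vt = 0.5 × (22.7 − 7) × 0.425 L = 0.5 × 15.7 × 0.425 = 3.336 L·cmH2O.
× 0.098 J/(L·cmH2O) → 0.3269 J.

0.33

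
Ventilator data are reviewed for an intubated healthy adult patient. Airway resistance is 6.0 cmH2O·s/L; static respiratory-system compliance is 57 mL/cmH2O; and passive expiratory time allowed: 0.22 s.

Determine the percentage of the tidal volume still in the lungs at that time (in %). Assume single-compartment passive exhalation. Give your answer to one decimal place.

52.6

τ = R × C = 6.0 × 57 mL/cmH2O = 6.0 × 0.057 L/cmH2O = 0.342 s.
Passive exhalation: V(t)/V₀ = e^(−t/τ) = e^(−0.22/0.342) = 0.5256.
Fraction remaining = 0.5256 → 52.56%.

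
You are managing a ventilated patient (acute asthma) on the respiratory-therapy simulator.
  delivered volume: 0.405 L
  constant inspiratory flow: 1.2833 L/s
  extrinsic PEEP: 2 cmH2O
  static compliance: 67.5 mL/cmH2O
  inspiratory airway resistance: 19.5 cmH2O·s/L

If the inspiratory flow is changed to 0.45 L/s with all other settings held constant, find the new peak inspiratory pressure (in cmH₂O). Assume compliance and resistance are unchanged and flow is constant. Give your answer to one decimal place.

16.8

PIP = Vt/C + R·V̇ + PEEP (constant-flow equation of motion).
Only the resistive term changes: ΔPIP = R × ΔV̇ = 19.5 × (0.45 − 1.2833) = 19.5 × -0.8333 = -16.249 cmH2O.
Original PIP = 405/67.5 + 19.5×1.2833 + 2 = 33.024 cmH2O; new PIP = 33.024 + (-16.249) = 16.775 cmH2O.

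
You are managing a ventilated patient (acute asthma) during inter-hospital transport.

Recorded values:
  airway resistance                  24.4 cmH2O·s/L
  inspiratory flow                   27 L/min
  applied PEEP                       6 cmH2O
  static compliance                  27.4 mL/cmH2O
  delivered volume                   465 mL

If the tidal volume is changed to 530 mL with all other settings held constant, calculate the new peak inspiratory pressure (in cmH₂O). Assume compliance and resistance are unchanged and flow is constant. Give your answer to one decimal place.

Flow: 27 L/min ÷ 60 = 0.45 L/s.
PIP = Vt/C + R·V̇ + PEEP (constant-flow equation of motion).
Only the elastic term changes: ΔPIP = ΔVt / C = (530 − 465) / 27.4 = 2.372 cmH2O.
Original PIP = 465/27.4 + 24.4×0.45 + 6 = 33.951 cmH2O; new PIP = 33.951 + (2.372) = 36.323 cmH2O.

36.3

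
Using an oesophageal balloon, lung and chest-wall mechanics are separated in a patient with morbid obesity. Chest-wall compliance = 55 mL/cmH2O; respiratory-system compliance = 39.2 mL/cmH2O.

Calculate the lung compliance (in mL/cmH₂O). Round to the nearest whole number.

136

1/CL = 1/Crs − 1/Ccw.
1/CL = 1/39.2 − 1/55 = 0.007328.
CL = 136.46 mL/cmH2O.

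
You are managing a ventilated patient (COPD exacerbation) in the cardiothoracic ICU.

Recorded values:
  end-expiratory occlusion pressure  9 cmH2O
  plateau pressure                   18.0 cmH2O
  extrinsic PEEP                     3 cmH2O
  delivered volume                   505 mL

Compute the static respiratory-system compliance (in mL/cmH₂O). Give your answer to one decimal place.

56.1

End-expiratory occlusion gives total PEEP = 9 cmH2O (intrinsic PEEP = 9 − 3 = 6). Use total PEEP for the elastic gradient.
Cstat = Vt / (Pplat − PEEPtotal) = 505 / (18.0 − 9) = 505 / 9.0 = 56.111 mL/cmH2O.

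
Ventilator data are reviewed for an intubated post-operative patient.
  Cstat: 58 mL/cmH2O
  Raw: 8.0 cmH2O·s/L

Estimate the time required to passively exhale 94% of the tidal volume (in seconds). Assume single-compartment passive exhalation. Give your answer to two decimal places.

τ = R × C = 8.0 × 58 mL/cmH2O = 8.0 × 0.058 L/cmH2O = 0.464 s.
Exhaled fraction f = 1 − e^(−t/τ) → t = −τ·ln(1 − f) = −0.464·ln(0.06) = 1.305 s.

1.31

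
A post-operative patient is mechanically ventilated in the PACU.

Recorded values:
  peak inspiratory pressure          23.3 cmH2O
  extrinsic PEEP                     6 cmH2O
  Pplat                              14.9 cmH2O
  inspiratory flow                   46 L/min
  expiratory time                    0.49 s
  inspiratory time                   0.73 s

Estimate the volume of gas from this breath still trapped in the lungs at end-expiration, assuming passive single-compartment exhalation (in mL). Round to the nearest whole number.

275

Flow: 46 L/min ÷ 60 = 0.7667 L/s.
Vt = flow × Ti = 0.7667 L/s × 0.73 s × 1000 mL/L = 559.69 mL.
R = (PIP − Pplat)/V̇ = (23.3 − 14.9) / 0.7667 = 8.4/0.7667 = 10.956 cmH2O·s/L.
C = Vt/(Pplat − PEEP) = 559.69 / (14.9 − 6) = 559.69/8.9 = 62.887 mL/cmH2O.
τ = R × C = 10.956 × 0.06289 L/cmH2O = 0.689 s.
Fraction remaining = e^(−Te/τ) = e^(−0.49/0.689) = 0.4911.
Trapped volume = 559.69 × 0.4911 = 274.86 mL.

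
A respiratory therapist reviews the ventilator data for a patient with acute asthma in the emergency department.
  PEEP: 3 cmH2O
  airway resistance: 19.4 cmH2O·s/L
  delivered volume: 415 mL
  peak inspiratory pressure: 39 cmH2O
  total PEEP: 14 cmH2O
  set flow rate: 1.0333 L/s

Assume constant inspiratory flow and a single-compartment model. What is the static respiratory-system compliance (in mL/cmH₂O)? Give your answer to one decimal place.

Total PEEP = 14 cmH2O (set 3 + intrinsic 11); this is the baseline alveolar pressure.
Equation of motion (constant flow): PIP = Vt/C + R·V̇ + PEEP.
Vt/C = PIP − R·V̇ − PEEP = 39 − 19.4×1.0333 − 14 = 39 − 20.046 − 14 = 4.954 cmH2O.
C = Vt / 4.954 = 415 / 4.954 = 83.771 mL/cmH2O.

83.8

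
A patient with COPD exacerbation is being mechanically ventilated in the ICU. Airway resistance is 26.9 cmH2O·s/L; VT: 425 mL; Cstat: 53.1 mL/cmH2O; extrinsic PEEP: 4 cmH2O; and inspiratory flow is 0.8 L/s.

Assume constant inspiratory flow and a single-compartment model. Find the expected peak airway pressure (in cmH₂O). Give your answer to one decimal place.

33.5

Equation of motion (constant flow): PIP = Vt/C + R·V̇ + PEEP.
PIP = 425/53.1 + 26.9×0.8 + 4 = 8.004 + 21.52 + 4 = 33.524 cmH2O.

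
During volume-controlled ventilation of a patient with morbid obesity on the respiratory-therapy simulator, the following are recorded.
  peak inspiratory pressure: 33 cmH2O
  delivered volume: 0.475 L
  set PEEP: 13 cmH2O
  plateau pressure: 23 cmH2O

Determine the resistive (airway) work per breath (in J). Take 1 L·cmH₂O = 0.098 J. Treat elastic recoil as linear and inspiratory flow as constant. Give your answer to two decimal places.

0.47

With constant inspiratory flow the resistive pressure is constant at PIP − Pplat = 33 − 23 = 10.0 cmH2O, so resistive work = 10.0 × 0.475 = 4.75 L·cmH2O.
× 0.098 J/(L·cmH2O) → 0.4655 J.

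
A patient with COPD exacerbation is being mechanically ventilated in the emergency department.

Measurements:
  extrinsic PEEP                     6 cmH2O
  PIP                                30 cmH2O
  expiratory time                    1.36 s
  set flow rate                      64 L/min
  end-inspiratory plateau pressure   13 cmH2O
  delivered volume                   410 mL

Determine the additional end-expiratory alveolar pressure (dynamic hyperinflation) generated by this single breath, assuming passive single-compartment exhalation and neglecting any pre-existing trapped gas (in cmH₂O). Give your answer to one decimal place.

1.6

Flow: 64 L/min ÷ 60 = 1.0667 L/s.
R = (PIP − Pplat)/V̇ = (30 − 13) / 1.0667 = 17.0/1.0667 = 15.937 cmH2O·s/L.
C = Vt/(Pplat − PEEP) = 410.0 / (13 − 6) = 410.0/7.0 = 58.571 mL/cmH2O.
τ = R × C = 15.937 × 0.05857 L/cmH2O = 0.9334 s.
Fraction remaining = e^(−Te/τ) = e^(−1.36/0.9334) = 0.2329; trapped volume = 410.0 × 0.2329 = 95.489 mL.
Additional alveolar pressure from trapping ≈ V_trapped / C = 95.489 / 58.571 = 1.63 cmH2O.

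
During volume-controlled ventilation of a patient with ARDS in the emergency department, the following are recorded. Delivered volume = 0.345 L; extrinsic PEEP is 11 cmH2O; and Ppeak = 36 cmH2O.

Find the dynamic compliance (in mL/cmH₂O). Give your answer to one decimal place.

Dynamic compliance = Vt / (PIP − PEEP) = 345 / (36 − 11) = 345 / 25.0 = 13.8 mL/cmH2O.

13.8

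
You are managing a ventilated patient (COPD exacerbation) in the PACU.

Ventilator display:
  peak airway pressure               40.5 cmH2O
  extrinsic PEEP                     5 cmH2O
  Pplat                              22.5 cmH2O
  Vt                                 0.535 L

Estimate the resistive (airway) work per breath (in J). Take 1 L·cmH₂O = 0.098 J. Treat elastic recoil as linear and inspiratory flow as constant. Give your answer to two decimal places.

0.94

With constant inspiratory flow the resistive pressure is constant at PIP − Pplat = 40.5 − 22.5 = 18.0 cmH2O, so resistive work = 18.0 × 0.535 = 9.63 L·cmH2O.
× 0.098 J/(L·cmH2O) → 0.9437 J.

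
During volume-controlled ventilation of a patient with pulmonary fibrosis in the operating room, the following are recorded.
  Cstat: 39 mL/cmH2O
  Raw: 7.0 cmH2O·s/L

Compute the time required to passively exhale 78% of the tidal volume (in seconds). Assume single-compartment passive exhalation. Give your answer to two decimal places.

0.41

τ = R × C = 7.0 × 39 mL/cmH2O = 7.0 × 0.039 L/cmH2O = 0.273 s.
Exhaled fraction f = 1 − e^(−t/τ) → t = −τ·ln(1 − f) = −0.273·ln(0.22) = 0.4134 s.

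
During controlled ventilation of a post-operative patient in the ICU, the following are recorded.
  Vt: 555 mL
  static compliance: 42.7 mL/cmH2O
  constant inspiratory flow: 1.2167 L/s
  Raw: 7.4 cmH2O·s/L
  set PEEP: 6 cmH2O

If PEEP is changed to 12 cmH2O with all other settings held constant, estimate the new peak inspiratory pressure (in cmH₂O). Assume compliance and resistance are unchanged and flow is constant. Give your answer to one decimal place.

PIP = Vt/C + R·V̇ + PEEP (constant-flow equation of motion).
Only the baseline term changes: ΔPIP = ΔPEEP = 12 − 6 = 6.0 cmH2O.
Original PIP = 555/42.7 + 7.4×1.2167 + 6 = 28.001 cmH2O; new PIP = 28.001 + (6.0) = 34.001 cmH2O.

34.0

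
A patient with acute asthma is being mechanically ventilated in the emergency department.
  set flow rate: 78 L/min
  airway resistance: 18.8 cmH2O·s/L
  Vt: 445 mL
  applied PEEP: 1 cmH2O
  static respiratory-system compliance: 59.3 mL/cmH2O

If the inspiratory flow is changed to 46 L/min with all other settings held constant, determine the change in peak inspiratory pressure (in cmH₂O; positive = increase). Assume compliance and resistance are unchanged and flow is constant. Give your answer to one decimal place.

Flow: 78 L/min ÷ 60 = 1.3 L/s.
New flow: 46 L/min ÷ 60 = 0.7667 L/s.
PIP = Vt/C + R·V̇ + PEEP (constant-flow equation of motion).
Only the resistive term changes: ΔPIP = R × ΔV̇ = 18.8 × (0.7667 − 1.3) = 18.8 × -0.5333 = -10.026 cmH2O.

-10.0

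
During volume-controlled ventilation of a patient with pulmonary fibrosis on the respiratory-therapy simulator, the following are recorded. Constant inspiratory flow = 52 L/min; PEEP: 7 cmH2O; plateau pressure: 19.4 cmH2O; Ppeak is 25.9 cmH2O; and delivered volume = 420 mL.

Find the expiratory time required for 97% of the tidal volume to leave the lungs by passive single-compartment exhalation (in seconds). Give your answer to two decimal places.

0.89

Flow: 52 L/min ÷ 60 = 0.8667 L/s.
R = (PIP − Pplat)/V̇ = (25.9 − 19.4) / 0.8667 = 6.5/0.8667 = 7.5 cmH2O·s/L.
C = Vt/(Pplat − PEEP) = 420.0 / (19.4 − 7) = 420.0/12.4 = 33.871 mL/cmH2O.
τ = R × C = 7.5 × 0.03387 L/cmH2O = 0.254 s.
t = −τ·ln(1 − 0.97) = −0.254·ln(0.03) = 0.8907 s.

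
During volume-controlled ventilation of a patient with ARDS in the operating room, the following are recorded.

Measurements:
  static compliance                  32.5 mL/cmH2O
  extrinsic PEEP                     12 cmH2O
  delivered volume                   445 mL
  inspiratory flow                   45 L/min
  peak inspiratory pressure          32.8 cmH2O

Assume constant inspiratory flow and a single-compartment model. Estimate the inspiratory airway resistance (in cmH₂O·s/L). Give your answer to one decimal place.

Flow: 45 L/min ÷ 60 = 0.75 L/s.
Equation of motion (constant flow): PIP = Vt/C + R·V̇ + PEEP.
R·V̇ = PIP − Vt/C − PEEP = 32.8 − 445/32.5 − 12 = 32.8 − 13.692 − 12 = 7.108 cmH2O.
R = 7.108 / 0.75 = 9.477 cmH2O·s/L.

9.5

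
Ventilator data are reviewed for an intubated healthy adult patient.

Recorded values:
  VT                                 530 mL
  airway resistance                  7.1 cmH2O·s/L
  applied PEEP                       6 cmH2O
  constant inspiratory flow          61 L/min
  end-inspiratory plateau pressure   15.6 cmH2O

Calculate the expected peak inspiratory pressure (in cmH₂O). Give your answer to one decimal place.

22.8

Flow: 61 L/min ÷ 60 = 1.0167 L/s.
PIP = Pplat + Raw × flow = 15.6 + 7.1 × 1.0167 = 15.6 + 7.219 = 22.819 cmH2O.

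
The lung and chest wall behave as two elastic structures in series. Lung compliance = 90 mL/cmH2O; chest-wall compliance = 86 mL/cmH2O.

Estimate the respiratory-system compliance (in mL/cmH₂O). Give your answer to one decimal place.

44.0

Lung and chest wall are elastances in series: 1/Crs = 1/CL + 1/Ccw.
1/Crs = 1/90 + 1/86 = 0.02274.
Crs = 43.975 mL/cmH2O.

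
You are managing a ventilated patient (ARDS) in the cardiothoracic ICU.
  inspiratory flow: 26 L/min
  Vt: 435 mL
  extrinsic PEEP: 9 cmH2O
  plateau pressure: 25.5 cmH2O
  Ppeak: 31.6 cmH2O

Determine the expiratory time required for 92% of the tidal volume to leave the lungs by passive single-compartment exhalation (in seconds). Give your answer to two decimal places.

Flow: 26 L/min ÷ 60 = 0.4333 L/s.
R = (PIP − Pplat)/V̇ = (31.6 − 25.5) / 0.4333 = 6.1/0.4333 = 14.078 cmH2O·s/L.
C = Vt/(Pplat − PEEP) = 435.0 / (25.5 − 9) = 435.0/16.5 = 26.364 mL/cmH2O.
τ = R × C = 14.078 × 0.02636 L/cmH2O = 0.3711 s.
t = −τ·ln(1 − 0.92) = −0.3711·ln(0.08) = 0.9373 s.

0.94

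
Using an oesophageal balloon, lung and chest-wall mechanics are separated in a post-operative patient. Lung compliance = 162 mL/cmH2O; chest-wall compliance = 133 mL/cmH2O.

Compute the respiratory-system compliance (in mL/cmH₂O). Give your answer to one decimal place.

Lung and chest wall are elastances in series: 1/Crs = 1/CL + 1/Ccw.
1/Crs = 1/162 + 1/133 = 0.01369.
Crs = 73.046 mL/cmH2O.

73.0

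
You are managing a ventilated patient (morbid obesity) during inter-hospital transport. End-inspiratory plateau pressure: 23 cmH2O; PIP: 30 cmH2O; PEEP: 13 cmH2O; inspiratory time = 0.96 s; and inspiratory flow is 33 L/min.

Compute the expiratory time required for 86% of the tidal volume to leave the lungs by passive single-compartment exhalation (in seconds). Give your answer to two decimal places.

1.32

Flow: 33 L/min ÷ 60 = 0.55 L/s.
Vt = flow × Ti = 0.55 L/s × 0.96 s × 1000 mL/L = 528.0 mL.
R = (PIP − Pplat)/V̇ = (30 − 23) / 0.55 = 7.0/0.55 = 12.727 cmH2O·s/L.
C = Vt/(Pplat − PEEP) = 528.0 / (23 − 13) = 528.0/10.0 = 52.8 mL/cmH2O.
τ = R × C = 12.727 × 0.0528 L/cmH2O = 0.672 s.
t = −τ·ln(1 − 0.86) = −0.672·ln(0.14) = 1.321 s.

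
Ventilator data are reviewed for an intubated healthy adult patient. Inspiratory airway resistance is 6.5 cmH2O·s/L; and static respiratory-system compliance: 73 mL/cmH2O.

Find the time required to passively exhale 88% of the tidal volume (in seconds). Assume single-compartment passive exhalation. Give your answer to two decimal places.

τ = R × C = 6.5 × 73 mL/cmH2O = 6.5 × 0.073 L/cmH2O = 0.4745 s.
Exhaled fraction f = 1 − e^(−t/τ) → t = −τ·ln(1 − f) = −0.4745·ln(0.12) = 1.006 s.

1.01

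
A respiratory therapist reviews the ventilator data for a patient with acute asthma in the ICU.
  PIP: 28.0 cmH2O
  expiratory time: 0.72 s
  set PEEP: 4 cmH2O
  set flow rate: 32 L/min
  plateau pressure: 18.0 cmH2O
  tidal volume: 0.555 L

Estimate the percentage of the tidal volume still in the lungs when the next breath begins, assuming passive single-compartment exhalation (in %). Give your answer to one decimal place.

38.0

Flow: 32 L/min ÷ 60 = 0.5333 L/s.
R = (PIP − Pplat)/V̇ = (28.0 − 18.0) / 0.5333 = 10.0/0.5333 = 18.751 cmH2O·s/L.
C = Vt/(Pplat − PEEP) = 555.0 / (18.0 − 4) = 555.0/14.0 = 39.643 mL/cmH2O.
τ = R × C = 18.751 × 0.03964 L/cmH2O = 0.7433 s.
Fraction remaining at end-expiration = e^(−Te/τ) = e^(−0.72/0.7433) = 0.3796 → 37.96%.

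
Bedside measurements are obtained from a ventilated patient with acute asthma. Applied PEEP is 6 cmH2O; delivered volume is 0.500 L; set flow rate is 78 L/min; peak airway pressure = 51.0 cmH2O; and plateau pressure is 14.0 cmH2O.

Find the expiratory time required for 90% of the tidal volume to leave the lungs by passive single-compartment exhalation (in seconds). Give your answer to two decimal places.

Flow: 78 L/min ÷ 60 = 1.3 L/s.
R = (PIP − Pplat)/V̇ = (51.0 − 14.0) / 1.3 = 37.0/1.3 = 28.462 cmH2O·s/L.
C = Vt/(Pplat − PEEP) = 500.0 / (14.0 − 6) = 500.0/8.0 = 62.5 mL/cmH2O.
τ = R × C = 28.462 × 0.0625 L/cmH2O = 1.779 s.
t = −τ·ln(1 − 0.90) = −1.779·ln(0.1) = 4.096 s.

4.10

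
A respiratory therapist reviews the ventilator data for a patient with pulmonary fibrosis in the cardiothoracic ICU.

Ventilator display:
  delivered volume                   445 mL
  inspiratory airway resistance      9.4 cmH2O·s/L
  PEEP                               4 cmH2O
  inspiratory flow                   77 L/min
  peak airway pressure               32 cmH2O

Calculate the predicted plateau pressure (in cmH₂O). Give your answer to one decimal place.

Flow: 77 L/min ÷ 60 = 1.2833 L/s.
Pplat = PIP − Raw × flow = 32 − 9.4 × 1.2833 = 32 − 12.063 = 19.937 cmH2O.

19.9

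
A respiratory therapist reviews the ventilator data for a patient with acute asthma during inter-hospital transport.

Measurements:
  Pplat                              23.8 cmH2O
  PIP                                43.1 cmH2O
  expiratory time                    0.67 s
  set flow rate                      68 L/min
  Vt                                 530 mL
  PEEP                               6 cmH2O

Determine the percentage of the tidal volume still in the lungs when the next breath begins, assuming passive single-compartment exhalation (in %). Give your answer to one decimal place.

Flow: 68 L/min ÷ 60 = 1.1333 L/s.
R = (PIP − Pplat)/V̇ = (43.1 − 23.8) / 1.1333 = 19.3/1.1333 = 17.03 cmH2O·s/L.
C = Vt/(Pplat − PEEP) = 530.0 / (23.8 − 6) = 530.0/17.8 = 29.775 mL/cmH2O.
τ = R × C = 17.03 × 0.02978 L/cmH2O = 0.5072 s.
Fraction remaining at end-expiration = e^(−Te/τ) = e^(−0.67/0.5072) = 0.2669 → 26.69%.

26.7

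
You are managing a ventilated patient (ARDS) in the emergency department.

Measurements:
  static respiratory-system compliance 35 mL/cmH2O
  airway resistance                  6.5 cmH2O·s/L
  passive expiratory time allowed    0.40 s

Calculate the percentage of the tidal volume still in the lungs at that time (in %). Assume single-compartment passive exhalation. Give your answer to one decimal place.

τ = R × C = 6.5 × 35 mL/cmH2O = 6.5 × 0.035 L/cmH2O = 0.2275 s.
Passive exhalation: V(t)/V₀ = e^(−t/τ) = e^(−0.40/0.2275) = 0.1723.
Fraction remaining = 0.1723 → 17.23%.

17.2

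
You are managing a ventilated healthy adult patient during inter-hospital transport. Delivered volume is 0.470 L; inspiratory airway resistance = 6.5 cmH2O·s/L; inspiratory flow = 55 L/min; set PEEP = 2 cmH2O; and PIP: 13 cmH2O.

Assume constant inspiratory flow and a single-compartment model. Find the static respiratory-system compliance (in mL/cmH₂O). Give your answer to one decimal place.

93.2

Flow: 55 L/min ÷ 60 = 0.9167 L/s.
Equation of motion (constant flow): PIP = Vt/C + R·V̇ + PEEP.
Vt/C = PIP − R·V̇ − PEEP = 13 − 6.5×0.9167 − 2 = 13 − 5.959 − 2 = 5.041 cmH2O.
C = Vt / 5.041 = 470 / 5.041 = 93.235 mL/cmH2O.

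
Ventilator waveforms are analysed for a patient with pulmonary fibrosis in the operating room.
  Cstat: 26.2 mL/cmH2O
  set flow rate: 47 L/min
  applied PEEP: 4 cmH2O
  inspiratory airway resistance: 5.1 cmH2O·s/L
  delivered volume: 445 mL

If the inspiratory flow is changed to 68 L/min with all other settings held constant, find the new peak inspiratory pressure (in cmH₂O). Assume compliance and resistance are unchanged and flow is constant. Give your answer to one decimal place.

26.8

Flow: 47 L/min ÷ 60 = 0.7833 L/s.
New flow: 68 L/min ÷ 60 = 1.1333 L/s.
PIP = Vt/C + R·V̇ + PEEP (constant-flow equation of motion).
Only the resistive term changes: ΔPIP = R × ΔV̇ = 5.1 × (1.1333 − 0.7833) = 5.1 × 0.35 = 1.785 cmH2O.
Original PIP = 445/26.2 + 5.1×0.7833 + 4 = 24.98 cmH2O; new PIP = 24.98 + (1.785) = 26.765 cmH2O.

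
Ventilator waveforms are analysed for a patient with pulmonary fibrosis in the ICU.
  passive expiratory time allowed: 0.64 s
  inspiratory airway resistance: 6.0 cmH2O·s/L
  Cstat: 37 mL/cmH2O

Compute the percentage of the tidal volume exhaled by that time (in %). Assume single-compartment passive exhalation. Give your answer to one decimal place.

τ = R × C = 6.0 × 37 mL/cmH2O = 6.0 × 0.037 L/cmH2O = 0.222 s.
Passive exhalation: V(t)/V₀ = e^(−t/τ) = e^(−0.64/0.222) = 0.05597.
Fraction exhaled = 1 − 0.05597 = 0.944 → 94.4%.

94.4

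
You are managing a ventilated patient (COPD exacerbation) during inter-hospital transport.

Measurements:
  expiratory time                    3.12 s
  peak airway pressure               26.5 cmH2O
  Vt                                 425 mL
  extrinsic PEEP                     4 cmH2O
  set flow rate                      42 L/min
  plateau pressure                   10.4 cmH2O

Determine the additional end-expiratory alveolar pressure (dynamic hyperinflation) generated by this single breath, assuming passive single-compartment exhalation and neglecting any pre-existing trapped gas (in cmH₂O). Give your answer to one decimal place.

0.8

Flow: 42 L/min ÷ 60 = 0.7 L/s.
R = (PIP − Pplat)/V̇ = (26.5 − 10.4) / 0.7 = 16.1/0.7 = 23.0 cmH2O·s/L.
C = Vt/(Pplat − PEEP) = 425.0 / (10.4 − 4) = 425.0/6.4 = 66.406 mL/cmH2O.
τ = R × C = 23.0 × 0.06641 L/cmH2O = 1.527 s.
Fraction remaining = e^(−Te/τ) = e^(−3.12/1.527) = 0.1296; trapped volume = 425.0 × 0.1296 = 55.08 mL.
Additional alveolar pressure from trapping ≈ V_trapped / C = 55.08 / 66.406 = 0.8294 cmH2O.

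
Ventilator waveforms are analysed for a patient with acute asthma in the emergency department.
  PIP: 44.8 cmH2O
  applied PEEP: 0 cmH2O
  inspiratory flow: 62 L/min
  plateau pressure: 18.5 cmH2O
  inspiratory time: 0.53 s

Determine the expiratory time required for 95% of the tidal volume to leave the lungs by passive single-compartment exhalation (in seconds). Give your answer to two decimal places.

2.26

Flow: 62 L/min ÷ 60 = 1.0333 L/s.
Vt = flow × Ti = 1.0333 L/s × 0.53 s × 1000 mL/L = 547.65 mL.
R = (PIP − Pplat)/V̇ = (44.8 − 18.5) / 1.0333 = 26.3/1.0333 = 25.452 cmH2O·s/L.
C = Vt/(Pplat − PEEP) = 547.65 / (18.5 − 0) = 547.65/18.5 = 29.603 mL/cmH2O.
τ = R × C = 25.452 × 0.0296 L/cmH2O = 0.7534 s.
t = −τ·ln(1 − 0.95) = −0.7534·ln(0.05) = 2.257 s.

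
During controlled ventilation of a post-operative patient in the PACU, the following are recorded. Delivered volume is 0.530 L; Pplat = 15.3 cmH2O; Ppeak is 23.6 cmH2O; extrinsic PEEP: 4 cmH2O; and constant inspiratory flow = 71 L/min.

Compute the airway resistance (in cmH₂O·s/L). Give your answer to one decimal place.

Flow: 71 L/min ÷ 60 = 1.1833 L/s.
Raw = (PIP − Pplat) / flow = (23.6 − 15.3) / 1.1833 = 8.3 / 1.1833 = 7.014 cmH2O·s/L.

7.0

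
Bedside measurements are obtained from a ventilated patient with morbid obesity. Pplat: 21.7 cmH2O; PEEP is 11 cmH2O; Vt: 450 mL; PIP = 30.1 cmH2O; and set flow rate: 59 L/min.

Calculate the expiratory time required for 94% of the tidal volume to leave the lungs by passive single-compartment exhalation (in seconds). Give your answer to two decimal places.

1.01

Flow: 59 L/min ÷ 60 = 0.9833 L/s.
R = (PIP − Pplat)/V̇ = (30.1 − 21.7) / 0.9833 = 8.4/0.9833 = 8.543 cmH2O·s/L.
C = Vt/(Pplat − PEEP) = 450.0 / (21.7 − 11) = 450.0/10.7 = 42.056 mL/cmH2O.
τ = R × C = 8.543 × 0.04206 L/cmH2O = 0.3593 s.
t = −τ·ln(1 − 0.94) = −0.3593·ln(0.06) = 1.011 s.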